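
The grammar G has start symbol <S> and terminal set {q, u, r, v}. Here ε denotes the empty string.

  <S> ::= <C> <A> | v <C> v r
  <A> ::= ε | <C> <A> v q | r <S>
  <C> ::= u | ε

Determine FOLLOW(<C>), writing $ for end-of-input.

{$, r, u, v}

FIRST(<C>): from <C>::=u we get {u}; from <C>::=ε we get {ε}. So FIRST(<C>) = {ε, u}.
FIRST(<A>): from <A>::=ε we get {ε}; from <A>::=<C> <A> v q we get {r, u, v}; from <A>::=r <S> we get {r}. So FIRST(<A>) = {ε, r, u, v}.
FIRST(<S>): from <S>::=<C> <A> we get {ε, r, u, v}; from <S>::=v <C> v r we get {v}. So FIRST(<S>) = {ε, r, u, v}.
FOLLOW(<S>) includes $ since <S> is the start symbol.
FOLLOW(<S>): in <A>::=r <S>, the suffix after <S> is empty, so FOLLOW(<S>) ⊇ FOLLOW(<A>) = {$, v}. Thus FOLLOW(<S>) = {$, v}.
FOLLOW(<A>): in <S>::=<C> <A>, the suffix after <A> is empty, so FOLLOW(<A>) ⊇ FOLLOW(<S>) = {$, v}; in <A>::=<C> <A> v q, <A> is followed by v q with FIRST {v}. Thus FOLLOW(<A>) = {$, v}.
FOLLOW(<C>): in <S>::=<C> <A>, <C> is followed by <A> with FIRST {ε, r, u, v}; in <S>::=<C> <A>, the suffix after <C> is nullable, so FOLLOW(<C>) ⊇ FOLLOW(<S>) = {$, v}; in <S>::=v <C> v r, <C> is followed by v r with FIRST {v}; in <A>::=<C> <A> v q, <C> is followed by <A> v q with FIRST {r, u, v}. Thus FOLLOW(<C>) = {$, r, u, v}.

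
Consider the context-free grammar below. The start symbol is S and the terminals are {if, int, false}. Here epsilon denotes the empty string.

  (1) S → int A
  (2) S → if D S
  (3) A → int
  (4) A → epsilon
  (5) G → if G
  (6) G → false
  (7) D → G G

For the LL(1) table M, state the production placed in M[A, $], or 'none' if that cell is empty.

FIRST(S) = {if, int}
FIRST(A) = {epsilon, int}
FIRST(G) = {false, if}
FIRST(D) = {false, if}  (via G G)
FOLLOW(S) includes $ since S is the start symbol.
FOLLOW(S): in S→if D S, the suffix after S is empty (adds nothing new). Thus FOLLOW(S) = {$}.
FOLLOW(A): in S→int A, the suffix after A is empty, so FOLLOW(A) ⊇ FOLLOW(S) = {$}. Thus FOLLOW(A) = {$}.
For A → int: FIRST(int) = {int}, so it goes in M[A, t] for t ∈ {int}.
For A → epsilon: FIRST(epsilon) = {epsilon}, so it goes in M[A, t] for t ∈ {}; since epsilon ∈ FIRST, also for every t ∈ FOLLOW(A) = {$}.

A → epsilon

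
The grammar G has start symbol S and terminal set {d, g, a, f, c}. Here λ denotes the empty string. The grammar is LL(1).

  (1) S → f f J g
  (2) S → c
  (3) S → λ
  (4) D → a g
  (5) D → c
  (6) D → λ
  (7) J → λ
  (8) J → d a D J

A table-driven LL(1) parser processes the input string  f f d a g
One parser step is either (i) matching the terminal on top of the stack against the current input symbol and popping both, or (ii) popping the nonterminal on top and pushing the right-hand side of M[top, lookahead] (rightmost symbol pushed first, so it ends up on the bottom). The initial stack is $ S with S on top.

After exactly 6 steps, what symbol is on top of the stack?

D

step 1: stack=$ S  input=f f d a g $  — expand S → f f J g
step 2: stack=$ g J f f  input=f f d a g $  — match f
step 3: stack=$ g J f  input=f d a g $  — match f
step 4: stack=$ g J  input=d a g $  — expand J → d a D J
step 5: stack=$ g J D a d  input=d a g $  — match d
step 6: stack=$ g J D a  input=a g $  — match a
Stack after step 6: $ g J D (top = D).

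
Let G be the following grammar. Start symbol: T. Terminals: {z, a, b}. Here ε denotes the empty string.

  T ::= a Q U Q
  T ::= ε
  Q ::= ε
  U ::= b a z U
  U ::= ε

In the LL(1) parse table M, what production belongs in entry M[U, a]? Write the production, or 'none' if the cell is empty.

FIRST(T) = {ε, a}
FIRST(Q) = {ε}
FIRST(U) = {ε, b}
FOLLOW(T) includes $ since T is the start symbol.
FOLLOW(T): T appears on no right-hand side. Thus FOLLOW(T) = {$}.
FOLLOW(U): in T::=a Q U Q, U is followed by Q with FIRST {ε}; in T::=a Q U Q, the suffix after U is nullable, so FOLLOW(U) ⊇ FOLLOW(T) = {$}; in U::=b a z U, the suffix after U is empty (adds nothing new). Thus FOLLOW(U) = {$}.
For U ::= b a z U: FIRST(b a z U) = {b}, so it goes in M[U, t] for t ∈ {b}.
For U ::= ε: FIRST(ε) = {ε}, so it goes in M[U, t] for t ∈ {}; since ε ∈ FIRST, also for every t ∈ FOLLOW(U) = {$}.
None of these place a production in M[U, a].

none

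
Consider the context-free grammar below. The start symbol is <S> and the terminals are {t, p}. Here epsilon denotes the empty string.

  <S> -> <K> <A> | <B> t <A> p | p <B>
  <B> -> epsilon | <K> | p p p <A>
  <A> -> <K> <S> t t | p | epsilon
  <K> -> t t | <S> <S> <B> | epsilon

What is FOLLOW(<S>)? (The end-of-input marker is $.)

FIRST(<S>) = {epsilon, p, t}  (via <K> <A>, <B> t <A> p)
FIRST(<B>) = {epsilon, p, t}  (via <K>)
FIRST(<K>) = {epsilon, p, t}  (via <S> <S> <B>)
FIRST(<A>) = {epsilon, p, t}  (via <K> <S> t t)
FOLLOW(<S>) includes $ since <S> is the start symbol.
FOLLOW(<S>): in <A>-><K> <S> t t, <S> is followed by t t with FIRST {t}; in <K>-><S> <S> <B> (occurrence 1), <S> is followed by <S> <B> with FIRST {epsilon, p, t}; in <K>-><S> <S> <B> (occurrence 1), the suffix after <S> is nullable, so FOLLOW(<S>) ⊇ FOLLOW(<K>) = {$, p, t}; in <K>-><S> <S> <B> (occurrence 2), <S> is followed by <B> with FIRST {epsilon, p, t}; in <K>-><S> <S> <B> (occurrence 2), the suffix after <S> is nullable, so FOLLOW(<S>) ⊇ FOLLOW(<K>) = {$, p, t}. Thus FOLLOW(<S>) = {$, p, t}.
FOLLOW(<B>): in <S>-><B> t <A> p, <B> is followed by t <A> p with FIRST {t}; in <S>->p <B>, the suffix after <B> is empty, so FOLLOW(<B>) ⊇ FOLLOW(<S>) = {$, p, t}; in <K>-><S> <S> <B>, the suffix after <B> is empty, so FOLLOW(<B>) ⊇ FOLLOW(<K>) = {$, p, t}. Thus FOLLOW(<B>) = {$, p, t}.
FOLLOW(<A>): in <S>-><K> <A>, the suffix after <A> is empty, so FOLLOW(<A>) ⊇ FOLLOW(<S>) = {$, p, t}; in <S>-><B> t <A> p, <A> is followed by p with FIRST {p}; in <B>->p p p <A>, the suffix after <A> is empty, so FOLLOW(<A>) ⊇ FOLLOW(<B>) = {$, p, t}. Thus FOLLOW(<A>) = {$, p, t}.
FOLLOW(<K>): in <S>-><K> <A>, <K> is followed by <A> with FIRST {epsilon, p, t}; in <S>-><K> <A>, the suffix after <K> is nullable, so FOLLOW(<K>) ⊇ FOLLOW(<S>) = {$, p, t}; in <B>-><K>, the suffix after <K> is empty, so FOLLOW(<K>) ⊇ FOLLOW(<B>) = {$, p, t}; in <A>-><K> <S> t t, <K> is followed by <S> t t with FIRST {p, t}. Thus FOLLOW(<K>) = {$, p, t}.

{$, p, t}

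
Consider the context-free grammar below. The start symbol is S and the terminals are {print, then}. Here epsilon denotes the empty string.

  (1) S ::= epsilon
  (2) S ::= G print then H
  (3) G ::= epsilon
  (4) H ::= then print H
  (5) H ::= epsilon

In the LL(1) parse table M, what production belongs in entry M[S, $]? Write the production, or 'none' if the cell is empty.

S ::= epsilon

FIRST(G) = {epsilon}
FIRST(H) = {epsilon, then}
FIRST(S) = {epsilon, print}  (via G print then H)
FOLLOW(S) includes $ since S is the start symbol.
FOLLOW(S): S appears on no right-hand side. Thus FOLLOW(S) = {$}.
For S ::= epsilon: FIRST(epsilon) = {epsilon}, so it goes in M[S, t] for t ∈ {}; since epsilon ∈ FIRST, also for every t ∈ FOLLOW(S) = {$}.
For S ::= G print then H: FIRST(G print then H) = {print}, so it goes in M[S, t] for t ∈ {print}.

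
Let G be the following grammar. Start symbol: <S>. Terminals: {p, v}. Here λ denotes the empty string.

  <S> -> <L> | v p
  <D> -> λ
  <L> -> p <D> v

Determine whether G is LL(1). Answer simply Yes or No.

Yes

FIRST(<S>) = {p, v}
FIRST(<D>) = {λ}
FIRST(<L>) = {p}
FOLLOW(<S>) = {$}
FOLLOW(<D>) = {v}
FOLLOW(<L>) = {$}
Each cell of M receives at most one production.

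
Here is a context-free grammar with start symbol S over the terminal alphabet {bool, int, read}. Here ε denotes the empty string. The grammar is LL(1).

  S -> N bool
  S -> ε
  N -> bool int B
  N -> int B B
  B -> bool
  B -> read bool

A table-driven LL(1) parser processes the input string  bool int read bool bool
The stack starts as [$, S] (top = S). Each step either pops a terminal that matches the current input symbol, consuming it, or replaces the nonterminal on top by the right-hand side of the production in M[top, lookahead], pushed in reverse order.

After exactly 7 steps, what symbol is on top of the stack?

bool

     Stack              Input                      Action
  1  $ S                bool int read bool bool $  expand S -> N bool
  2  $ bool N           bool int read bool bool $  expand N -> bool int B
  3  $ bool B int bool  bool int read bool bool $  match bool
  4  $ bool B int       int read bool bool $       match int
  5  $ bool B           read bool bool $           expand B -> read bool
  6  $ bool bool read   read bool bool $           match read
  7  $ bool bool        bool bool $                match bool
Stack after step 7: $ bool (top = bool).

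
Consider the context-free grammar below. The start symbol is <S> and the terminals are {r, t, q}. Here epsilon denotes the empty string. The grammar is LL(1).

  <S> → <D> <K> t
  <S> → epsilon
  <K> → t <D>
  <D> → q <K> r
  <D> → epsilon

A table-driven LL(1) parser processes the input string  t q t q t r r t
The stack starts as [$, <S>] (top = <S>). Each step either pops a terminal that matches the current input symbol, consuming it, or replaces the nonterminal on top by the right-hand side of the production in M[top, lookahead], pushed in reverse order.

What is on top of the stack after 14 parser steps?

r

      Stack          Input              Action
   1  $ <S>          t q t q t r r t $  expand <S> → <D> <K> t
   2  $ t <K> <D>    t q t q t r r t $  expand <D> → epsilon
   3  $ t <K>        t q t q t r r t $  expand <K> → t <D>
   4  $ t <D> t      t q t q t r r t $  match t
   5  $ t <D>        q t q t r r t $    expand <D> → q <K> r
   6  $ t r <K> q    q t q t r r t $    match q
   7  $ t r <K>      t q t r r t $      expand <K> → t <D>
   8  $ t r <D> t    t q t r r t $      match t
   9  $ t r <D>      q t r r t $        expand <D> → q <K> r
  10  $ t r r <K> q  q t r r t $        match q
  11  $ t r r <K>    t r r t $          expand <K> → t <D>
  12  $ t r r <D> t  t r r t $          match t
  13  $ t r r <D>    r r t $            expand <D> → epsilon
  14  $ t r r        r r t $            match r
Stack after step 14: $ t r (top = r).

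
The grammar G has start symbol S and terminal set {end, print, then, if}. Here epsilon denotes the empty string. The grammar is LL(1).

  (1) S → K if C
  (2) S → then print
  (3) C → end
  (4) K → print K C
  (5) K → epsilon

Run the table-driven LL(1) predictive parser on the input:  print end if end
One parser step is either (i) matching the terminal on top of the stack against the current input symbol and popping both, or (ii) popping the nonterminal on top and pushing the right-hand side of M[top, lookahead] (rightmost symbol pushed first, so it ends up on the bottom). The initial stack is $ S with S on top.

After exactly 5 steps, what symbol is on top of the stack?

step 1: stack=$ S  input=print end if end $  — expand S → K if C
step 2: stack=$ C if K  input=print end if end $  — expand K → print K C
step 3: stack=$ C if C K print  input=print end if end $  — match print
step 4: stack=$ C if C K  input=end if end $  — expand K → epsilon
step 5: stack=$ C if C  input=end if end $  — expand C → end
Stack after step 5: $ C if end (top = end).

end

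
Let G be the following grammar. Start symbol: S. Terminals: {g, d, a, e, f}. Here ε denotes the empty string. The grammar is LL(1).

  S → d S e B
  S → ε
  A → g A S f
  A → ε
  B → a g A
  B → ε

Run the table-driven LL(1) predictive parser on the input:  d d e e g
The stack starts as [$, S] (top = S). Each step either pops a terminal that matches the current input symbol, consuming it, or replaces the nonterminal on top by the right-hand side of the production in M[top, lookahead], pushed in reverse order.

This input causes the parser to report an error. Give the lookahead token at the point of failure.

g

step 1: stack=$ S  input=d d e e g $  — expand S → d S e B
step 2: stack=$ B e S d  input=d d e e g $  — match d
step 3: stack=$ B e S  input=d e e g $  — expand S → d S e B
step 4: stack=$ B e B e S d  input=d e e g $  — match d
step 5: stack=$ B e B e S  input=e e g $  — expand S → ε
step 6: stack=$ B e B e  input=e e g $  — match e
step 7: stack=$ B e B  input=e g $  — expand B → ε
step 8: stack=$ B e  input=e g $  — match e
step 9: stack=$ B  input=g $  — error: M[B, g] is empty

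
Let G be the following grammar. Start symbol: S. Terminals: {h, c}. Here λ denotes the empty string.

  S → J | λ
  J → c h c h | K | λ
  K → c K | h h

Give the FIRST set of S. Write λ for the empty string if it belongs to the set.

FIRST(K) = {c, h}
FIRST(J) = {λ, c, h}  (via K)
FIRST(S) = {λ, c, h}  (via J)

{λ, c, h}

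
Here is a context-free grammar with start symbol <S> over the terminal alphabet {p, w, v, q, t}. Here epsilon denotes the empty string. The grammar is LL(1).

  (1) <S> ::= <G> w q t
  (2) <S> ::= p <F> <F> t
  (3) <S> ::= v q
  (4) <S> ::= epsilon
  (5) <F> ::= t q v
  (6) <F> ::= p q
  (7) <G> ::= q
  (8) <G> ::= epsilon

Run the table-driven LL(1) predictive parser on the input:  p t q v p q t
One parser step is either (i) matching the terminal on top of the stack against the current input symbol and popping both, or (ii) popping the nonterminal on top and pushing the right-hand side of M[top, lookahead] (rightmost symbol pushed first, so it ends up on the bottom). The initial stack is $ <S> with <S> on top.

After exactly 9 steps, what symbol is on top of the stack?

     Stack          Input            Action
  1  $ <S>          p t q v p q t $  expand <S> ::= p <F> <F> t
  2  $ t <F> <F> p  p t q v p q t $  match p
  3  $ t <F> <F>    t q v p q t $    expand <F> ::= t q v
  4  $ t <F> v q t  t q v p q t $    match t
  5  $ t <F> v q    q v p q t $      match q
  6  $ t <F> v      v p q t $        match v
  7  $ t <F>        p q t $          expand <F> ::= p q
  8  $ t q p        p q t $          match p
  9  $ t q          q t $            match q
Stack after step 9: $ t (top = t).

t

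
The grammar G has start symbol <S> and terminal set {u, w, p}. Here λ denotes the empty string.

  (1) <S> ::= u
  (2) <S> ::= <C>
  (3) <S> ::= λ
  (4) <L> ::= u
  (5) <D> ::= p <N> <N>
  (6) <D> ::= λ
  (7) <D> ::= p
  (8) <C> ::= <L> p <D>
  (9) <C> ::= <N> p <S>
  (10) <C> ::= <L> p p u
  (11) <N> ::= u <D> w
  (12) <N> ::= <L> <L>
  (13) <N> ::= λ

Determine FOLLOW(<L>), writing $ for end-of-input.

FIRST(<L>) = {u}
FIRST(<D>) = {λ, p}
FIRST(<N>) = {λ, u}  (via <L> <L>)
FIRST(<C>) = {p, u}  (via <L> p <D>, <N> p <S>, <L> p p u)
FIRST(<S>) = {λ, p, u}  (via <C>)
FOLLOW(<S>) includes $ since <S> is the start symbol.
FOLLOW(<S>): in <C>::=<N> p <S>, the suffix after <S> is empty, so FOLLOW(<S>) ⊇ FOLLOW(<C>) = {$}. Thus FOLLOW(<S>) = {$}.
FOLLOW(<C>): in <S>::=<C>, the suffix after <C> is empty, so FOLLOW(<C>) ⊇ FOLLOW(<S>) = {$}. Thus FOLLOW(<C>) = {$}.
FOLLOW(<D>): in <C>::=<L> p <D>, the suffix after <D> is empty, so FOLLOW(<D>) ⊇ FOLLOW(<C>) = {$}; in <N>::=u <D> w, <D> is followed by w with FIRST {w}. Thus FOLLOW(<D>) = {$, w}.
FOLLOW(<N>): in <D>::=p <N> <N> (occurrence 1), <N> is followed by <N> with FIRST {λ, u}; in <D>::=p <N> <N> (occurrence 1), the suffix after <N> is nullable, so FOLLOW(<N>) ⊇ FOLLOW(<D>) = {$, w}; in <D>::=p <N> <N> (occurrence 2), the suffix after <N> is empty, so FOLLOW(<N>) ⊇ FOLLOW(<D>) = {$, w}; in <C>::=<N> p <S>, <N> is followed by p <S> with FIRST {p}. Thus FOLLOW(<N>) = {$, p, u, w}.
FOLLOW(<L>): in <C>::=<L> p <D>, <L> is followed by p <D> with FIRST {p}; in <C>::=<L> p p u, <L> is followed by p p u with FIRST {p}; in <N>::=<L> <L> (occurrence 1), <L> is followed by <L> with FIRST {u}; in <N>::=<L> <L> (occurrence 2), the suffix after <L> is empty, so FOLLOW(<L>) ⊇ FOLLOW(<N>) = {$, p, u, w}. Thus FOLLOW(<L>) = {$, p, u, w}.

{$, p, u, w}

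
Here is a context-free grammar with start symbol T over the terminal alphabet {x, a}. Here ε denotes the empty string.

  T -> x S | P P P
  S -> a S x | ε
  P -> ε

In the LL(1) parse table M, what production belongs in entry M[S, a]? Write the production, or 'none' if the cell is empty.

FIRST(S): from S->a S x we get {a}; from S->ε we get {ε}. So FIRST(S) = {ε, a}.
FIRST(P): from P->ε we get {ε}. So FIRST(P) = {ε}.
FIRST(T): from T->x S we get {x}; from T->P P P we get {ε}. So FIRST(T) = {ε, x}.
FOLLOW(T) includes $ since T is the start symbol.
FOLLOW(T): T appears on no right-hand side. Thus FOLLOW(T) = {$}.
FOLLOW(S): in T->x S, the suffix after S is empty, so FOLLOW(S) ⊇ FOLLOW(T) = {$}; in S->a S x, S is followed by x with FIRST {x}. Thus FOLLOW(S) = {$, x}.
For S -> a S x: FIRST(a S x) = {a}, so it goes in M[S, t] for t ∈ {a}.
For S -> ε: FIRST(ε) = {ε}, so it goes in M[S, t] for t ∈ {}; since ε ∈ FIRST, also for every t ∈ FOLLOW(S) = {$, x}.

S -> a S x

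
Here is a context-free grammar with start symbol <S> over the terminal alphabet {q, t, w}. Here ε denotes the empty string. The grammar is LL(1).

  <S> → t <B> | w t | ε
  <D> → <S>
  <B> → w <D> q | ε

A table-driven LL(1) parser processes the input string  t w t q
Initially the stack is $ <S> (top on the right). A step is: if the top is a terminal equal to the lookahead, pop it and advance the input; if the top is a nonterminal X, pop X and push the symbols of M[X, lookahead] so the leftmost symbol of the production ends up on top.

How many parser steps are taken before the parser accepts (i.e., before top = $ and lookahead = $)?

step 1: stack=$ <S>  input=t w t q $  — expand <S> → t <B>
step 2: stack=$ <B> t  input=t w t q $  — match t
step 3: stack=$ <B>  input=w t q $  — expand <B> → w <D> q
step 4: stack=$ q <D> w  input=w t q $  — match w
step 5: stack=$ q <D>  input=t q $  — expand <D> → <S>
step 6: stack=$ q <S>  input=t q $  — expand <S> → t <B>
step 7: stack=$ q <B> t  input=t q $  — match t
step 8: stack=$ q <B>  input=q $  — expand <B> → ε
step 9: stack=$ q  input=q $  — match q
Accept reached after 9 steps.

9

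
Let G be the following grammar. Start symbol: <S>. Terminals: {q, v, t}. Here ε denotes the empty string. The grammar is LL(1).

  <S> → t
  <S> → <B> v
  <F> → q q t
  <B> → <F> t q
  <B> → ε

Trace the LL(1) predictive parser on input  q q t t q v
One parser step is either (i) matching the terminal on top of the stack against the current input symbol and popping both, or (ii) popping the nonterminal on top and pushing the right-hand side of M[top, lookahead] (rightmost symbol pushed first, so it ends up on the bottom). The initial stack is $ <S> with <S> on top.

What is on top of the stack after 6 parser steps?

     Stack          Input          Action
  1  $ <S>          q q t t q v $  expand <S> → <B> v
  2  $ v <B>        q q t t q v $  expand <B> → <F> t q
  3  $ v q t <F>    q q t t q v $  expand <F> → q q t
  4  $ v q t t q q  q q t t q v $  match q
  5  $ v q t t q    q t t q v $    match q
  6  $ v q t t      t t q v $      match t
Stack after step 6: $ v q t (top = t).

t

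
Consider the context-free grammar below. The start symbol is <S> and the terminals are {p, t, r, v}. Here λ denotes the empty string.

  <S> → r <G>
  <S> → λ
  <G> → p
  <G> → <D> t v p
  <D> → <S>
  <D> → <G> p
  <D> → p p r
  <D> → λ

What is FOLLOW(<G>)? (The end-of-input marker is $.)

{$, p, t}

FIRST(<S>) = {λ, r}
FIRST(<G>) = {p, r, t}  (via <D> t v p)
FIRST(<D>) = {λ, p, r, t}  (via <S>, <G> p)
FOLLOW(<S>) includes $ since <S> is the start symbol.
FOLLOW(<D>): in <G>→<D> t v p, <D> is followed by t v p with FIRST {t}. Thus FOLLOW(<D>) = {t}.
FOLLOW(<S>): in <D>→<S>, the suffix after <S> is empty, so FOLLOW(<S>) ⊇ FOLLOW(<D>) = {t}. Thus FOLLOW(<S>) = {$, t}.
FOLLOW(<G>): in <S>→r <G>, the suffix after <G> is empty, so FOLLOW(<G>) ⊇ FOLLOW(<S>) = {$, t}; in <D>→<G> p, <G> is followed by p with FIRST {p}. Thus FOLLOW(<G>) = {$, p, t}.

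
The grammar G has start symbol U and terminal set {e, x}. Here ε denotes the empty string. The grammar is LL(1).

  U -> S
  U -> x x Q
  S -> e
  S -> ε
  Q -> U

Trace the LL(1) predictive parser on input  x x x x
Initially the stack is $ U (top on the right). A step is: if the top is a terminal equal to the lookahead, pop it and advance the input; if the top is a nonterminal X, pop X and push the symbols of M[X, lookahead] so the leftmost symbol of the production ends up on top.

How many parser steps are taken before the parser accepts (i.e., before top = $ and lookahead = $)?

      Stack    Input      Action
   1  $ U      x x x x $  expand U -> x x Q
   2  $ Q x x  x x x x $  match x
   3  $ Q x    x x x $    match x
   4  $ Q      x x $      expand Q -> U
   5  $ U      x x $      expand U -> x x Q
   6  $ Q x x  x x $      match x
   7  $ Q x    x $        match x
   8  $ Q      $          expand Q -> U
   9  $ U      $          expand U -> S
  10  $ S      $          expand S -> ε
Accept reached after 10 steps.

10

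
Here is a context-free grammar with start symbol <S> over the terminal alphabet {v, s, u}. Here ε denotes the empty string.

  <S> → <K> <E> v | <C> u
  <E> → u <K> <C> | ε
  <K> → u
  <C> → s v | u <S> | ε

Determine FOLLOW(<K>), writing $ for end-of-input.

FIRST(<E>) = {ε, u}
FIRST(<K>) = {u}
FIRST(<C>) = {ε, s, u}
FIRST(<S>) = {s, u}  (via <K> <E> v, <C> u)
FOLLOW(<S>) includes $ since <S> is the start symbol.
FOLLOW(<E>): in <S>→<K> <E> v, <E> is followed by v with FIRST {v}. Thus FOLLOW(<E>) = {v}.
FOLLOW(<K>): in <S>→<K> <E> v, <K> is followed by <E> v with FIRST {u, v}; in <E>→u <K> <C>, <K> is followed by <C> with FIRST {ε, s, u}; in <E>→u <K> <C>, the suffix after <K> is nullable, so FOLLOW(<K>) ⊇ FOLLOW(<E>) = {v}. Thus FOLLOW(<K>) = {s, u, v}.
FOLLOW(<C>): in <S>→<C> u, <C> is followed by u with FIRST {u}; in <E>→u <K> <C>, the suffix after <C> is empty, so FOLLOW(<C>) ⊇ FOLLOW(<E>) = {v}. Thus FOLLOW(<C>) = {u, v}.
FOLLOW(<S>): in <C>→u <S>, the suffix after <S> is empty, so FOLLOW(<S>) ⊇ FOLLOW(<C>) = {u, v}. Thus FOLLOW(<S>) = {$, u, v}.

{s, u, v}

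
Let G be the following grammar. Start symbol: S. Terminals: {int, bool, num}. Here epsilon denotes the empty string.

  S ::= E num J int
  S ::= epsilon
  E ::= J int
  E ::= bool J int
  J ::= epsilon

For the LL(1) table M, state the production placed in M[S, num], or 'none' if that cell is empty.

none

FIRST(J) = {epsilon}
FIRST(E) = {bool, int}  (via J int)
FIRST(S) = {epsilon, bool, int}  (via E num J int)
FOLLOW(S) includes $ since S is the start symbol.
FOLLOW(S): S appears on no right-hand side. Thus FOLLOW(S) = {$}.
For S ::= E num J int: FIRST(E num J int) = {bool, int}, so it goes in M[S, t] for t ∈ {bool, int}.
For S ::= epsilon: FIRST(epsilon) = {epsilon}, so it goes in M[S, t] for t ∈ {}; since epsilon ∈ FIRST, also for every t ∈ FOLLOW(S) = {$}.
None of these place a production in M[S, num].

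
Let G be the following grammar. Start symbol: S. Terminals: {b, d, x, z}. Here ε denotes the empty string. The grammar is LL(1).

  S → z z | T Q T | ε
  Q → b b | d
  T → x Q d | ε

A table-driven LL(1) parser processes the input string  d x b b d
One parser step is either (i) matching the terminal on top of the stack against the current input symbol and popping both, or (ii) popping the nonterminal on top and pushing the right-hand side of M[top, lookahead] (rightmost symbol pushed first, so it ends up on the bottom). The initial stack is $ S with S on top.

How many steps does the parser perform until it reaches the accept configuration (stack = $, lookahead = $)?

10

step 1: stack=$ S  input=d x b b d $  — expand S → T Q T
step 2: stack=$ T Q T  input=d x b b d $  — expand T → ε
step 3: stack=$ T Q  input=d x b b d $  — expand Q → d
step 4: stack=$ T d  input=d x b b d $  — match d
step 5: stack=$ T  input=x b b d $  — expand T → x Q d
step 6: stack=$ d Q x  input=x b b d $  — match x
step 7: stack=$ d Q  input=b b d $  — expand Q → b b
step 8: stack=$ d b b  input=b b d $  — match b
step 9: stack=$ d b  input=b d $  — match b
step 10: stack=$ d  input=d $  — match d
Accept reached after 10 steps.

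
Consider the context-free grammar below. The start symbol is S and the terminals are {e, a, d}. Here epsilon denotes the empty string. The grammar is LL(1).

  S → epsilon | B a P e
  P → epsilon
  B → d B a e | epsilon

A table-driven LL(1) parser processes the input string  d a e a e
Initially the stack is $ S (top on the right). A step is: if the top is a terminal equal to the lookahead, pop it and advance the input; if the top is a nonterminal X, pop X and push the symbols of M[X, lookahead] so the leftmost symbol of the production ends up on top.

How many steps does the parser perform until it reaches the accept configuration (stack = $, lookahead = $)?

     Stack            Input        Action
  1  $ S              d a e a e $  expand S → B a P e
  2  $ e P a B        d a e a e $  expand B → d B a e
  3  $ e P a e a B d  d a e a e $  match d
  4  $ e P a e a B    a e a e $    expand B → epsilon
  5  $ e P a e a      a e a e $    match a
  6  $ e P a e        e a e $      match e
  7  $ e P a          a e $        match a
  8  $ e P            e $          expand P → epsilon
  9  $ e              e $          match e
Accept reached after 9 steps.

9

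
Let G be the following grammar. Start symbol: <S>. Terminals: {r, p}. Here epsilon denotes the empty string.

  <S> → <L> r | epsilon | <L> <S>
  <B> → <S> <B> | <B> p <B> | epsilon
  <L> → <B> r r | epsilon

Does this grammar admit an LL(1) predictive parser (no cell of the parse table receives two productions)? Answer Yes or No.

FIRST(<S>) = {epsilon, p, r}
FIRST(<B>) = {epsilon, p, r}
FIRST(<L>) = {epsilon, p, r}
FOLLOW(<S>) = {$, p, r}
FOLLOW(<B>) = {p, r}
FOLLOW(<L>) = {$, p, r}
Cell M[<B>, p] receives both <B> → <S> <B> and <B> → <B> p <B> and <B> → epsilon — the grammar is not LL(1).

No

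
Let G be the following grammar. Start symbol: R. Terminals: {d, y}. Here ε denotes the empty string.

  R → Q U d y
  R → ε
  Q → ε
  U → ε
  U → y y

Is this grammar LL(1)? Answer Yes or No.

Yes

FIRST(R) = {ε, d, y}
FIRST(Q) = {ε}
FIRST(U) = {ε, y}
FOLLOW(R) = {$}
FOLLOW(Q) = {d, y}
FOLLOW(U) = {d}
Each cell of M receives at most one production.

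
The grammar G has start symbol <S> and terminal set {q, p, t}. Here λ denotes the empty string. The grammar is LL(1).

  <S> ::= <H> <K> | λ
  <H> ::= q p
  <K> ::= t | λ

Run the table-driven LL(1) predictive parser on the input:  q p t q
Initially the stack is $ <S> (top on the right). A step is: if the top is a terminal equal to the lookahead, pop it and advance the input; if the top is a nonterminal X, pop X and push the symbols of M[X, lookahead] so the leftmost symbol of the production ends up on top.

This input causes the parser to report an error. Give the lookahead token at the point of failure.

q

     Stack      Input      Action
  1  $ <S>      q p t q $  expand <S> ::= <H> <K>
  2  $ <K> <H>  q p t q $  expand <H> ::= q p
  3  $ <K> p q  q p t q $  match q
  4  $ <K> p    p t q $    match p
  5  $ <K>      t q $      expand <K> ::= t
  6  $ t        t q $      match t
  7  $          q $        error: stack empty but input remains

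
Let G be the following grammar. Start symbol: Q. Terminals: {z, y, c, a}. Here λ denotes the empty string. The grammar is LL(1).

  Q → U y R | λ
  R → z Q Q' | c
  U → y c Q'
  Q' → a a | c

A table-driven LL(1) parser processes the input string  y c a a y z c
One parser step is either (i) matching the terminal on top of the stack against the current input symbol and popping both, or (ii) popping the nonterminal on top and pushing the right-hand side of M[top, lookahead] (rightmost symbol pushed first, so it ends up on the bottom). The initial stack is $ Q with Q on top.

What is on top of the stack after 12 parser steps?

c

      Stack         Input            Action
   1  $ Q           y c a a y z c $  expand Q → U y R
   2  $ R y U       y c a a y z c $  expand U → y c Q'
   3  $ R y Q' c y  y c a a y z c $  match y
   4  $ R y Q' c    c a a y z c $    match c
   5  $ R y Q'      a a y z c $      expand Q' → a a
   6  $ R y a a     a a y z c $      match a
   7  $ R y a       a y z c $        match a
   8  $ R y         y z c $          match y
   9  $ R           z c $            expand R → z Q Q'
  10  $ Q' Q z      z c $            match z
  11  $ Q' Q        c $              expand Q → λ
  12  $ Q'          c $              expand Q' → c
Stack after step 12: $ c (top = c).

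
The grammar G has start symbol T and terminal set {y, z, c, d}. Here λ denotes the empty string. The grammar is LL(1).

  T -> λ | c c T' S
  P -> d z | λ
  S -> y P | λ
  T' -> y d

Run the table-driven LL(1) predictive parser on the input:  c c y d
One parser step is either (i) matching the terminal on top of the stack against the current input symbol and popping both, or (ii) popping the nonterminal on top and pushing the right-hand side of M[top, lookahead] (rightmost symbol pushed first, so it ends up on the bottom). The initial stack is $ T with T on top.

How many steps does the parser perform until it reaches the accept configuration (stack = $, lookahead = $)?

7

step 1: stack=$ T  input=c c y d $  — expand T -> c c T' S
step 2: stack=$ S T' c c  input=c c y d $  — match c
step 3: stack=$ S T' c  input=c y d $  — match c
step 4: stack=$ S T'  input=y d $  — expand T' -> y d
step 5: stack=$ S d y  input=y d $  — match y
step 6: stack=$ S d  input=d $  — match d
step 7: stack=$ S  input=$  — expand S -> λ
Accept reached after 7 steps.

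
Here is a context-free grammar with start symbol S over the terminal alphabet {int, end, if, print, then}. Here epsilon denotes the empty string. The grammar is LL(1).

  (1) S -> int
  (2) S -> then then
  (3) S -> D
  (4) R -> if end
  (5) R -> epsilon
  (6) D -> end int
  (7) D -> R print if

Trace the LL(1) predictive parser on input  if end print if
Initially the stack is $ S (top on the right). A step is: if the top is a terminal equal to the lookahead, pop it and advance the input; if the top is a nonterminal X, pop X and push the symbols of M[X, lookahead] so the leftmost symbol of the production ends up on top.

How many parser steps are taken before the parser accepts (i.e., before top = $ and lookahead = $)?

step 1: stack=$ S  input=if end print if $  — expand S -> D
step 2: stack=$ D  input=if end print if $  — expand D -> R print if
step 3: stack=$ if print R  input=if end print if $  — expand R -> if end
step 4: stack=$ if print end if  input=if end print if $  — match if
step 5: stack=$ if print end  input=end print if $  — match end
step 6: stack=$ if print  input=print if $  — match print
step 7: stack=$ if  input=if $  — match if
Accept reached after 7 steps.

7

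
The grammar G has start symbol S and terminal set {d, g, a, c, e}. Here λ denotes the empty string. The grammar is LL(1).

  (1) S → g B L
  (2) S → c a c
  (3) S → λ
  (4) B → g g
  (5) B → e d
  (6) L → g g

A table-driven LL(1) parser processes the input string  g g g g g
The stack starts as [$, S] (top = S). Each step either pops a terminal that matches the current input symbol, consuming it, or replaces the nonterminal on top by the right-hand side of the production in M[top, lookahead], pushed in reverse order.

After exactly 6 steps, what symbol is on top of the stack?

g

     Stack    Input        Action
  1  $ S      g g g g g $  expand S → g B L
  2  $ L B g  g g g g g $  match g
  3  $ L B    g g g g $    expand B → g g
  4  $ L g g  g g g g $    match g
  5  $ L g    g g g $      match g
  6  $ L      g g $        expand L → g g
Stack after step 6: $ g g (top = g).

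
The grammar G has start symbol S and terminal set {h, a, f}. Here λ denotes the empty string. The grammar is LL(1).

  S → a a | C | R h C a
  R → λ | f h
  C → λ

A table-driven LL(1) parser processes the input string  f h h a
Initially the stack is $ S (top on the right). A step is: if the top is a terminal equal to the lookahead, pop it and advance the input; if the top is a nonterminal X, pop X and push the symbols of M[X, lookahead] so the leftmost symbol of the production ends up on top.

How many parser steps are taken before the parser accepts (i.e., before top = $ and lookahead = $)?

7

     Stack        Input      Action
  1  $ S          f h h a $  expand S → R h C a
  2  $ a C h R    f h h a $  expand R → f h
  3  $ a C h h f  f h h a $  match f
  4  $ a C h h    h h a $    match h
  5  $ a C h      h a $      match h
  6  $ a C        a $        expand C → λ
  7  $ a          a $        match a
Accept reached after 7 steps.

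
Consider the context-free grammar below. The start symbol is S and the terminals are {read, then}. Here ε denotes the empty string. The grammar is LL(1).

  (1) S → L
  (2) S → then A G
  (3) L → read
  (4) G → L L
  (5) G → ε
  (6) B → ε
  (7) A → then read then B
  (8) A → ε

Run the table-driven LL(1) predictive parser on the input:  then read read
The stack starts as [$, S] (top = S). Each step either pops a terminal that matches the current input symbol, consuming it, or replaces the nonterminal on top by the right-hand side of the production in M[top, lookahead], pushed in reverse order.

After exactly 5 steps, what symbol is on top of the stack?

     Stack       Input             Action
  1  $ S         then read read $  expand S → then A G
  2  $ G A then  then read read $  match then
  3  $ G A       read read $       expand A → ε
  4  $ G         read read $       expand G → L L
  5  $ L L       read read $       expand L → read
Stack after step 5: $ L read (top = read).

read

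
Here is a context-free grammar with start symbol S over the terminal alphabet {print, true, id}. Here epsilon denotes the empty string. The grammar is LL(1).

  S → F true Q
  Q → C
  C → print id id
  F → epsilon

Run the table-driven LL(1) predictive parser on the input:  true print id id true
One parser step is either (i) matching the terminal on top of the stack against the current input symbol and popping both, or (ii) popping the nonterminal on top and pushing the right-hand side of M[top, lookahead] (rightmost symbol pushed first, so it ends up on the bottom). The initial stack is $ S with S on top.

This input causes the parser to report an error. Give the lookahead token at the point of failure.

step 1: stack=$ S  input=true print id id true $  — expand S → F true Q
step 2: stack=$ Q true F  input=true print id id true $  — expand F → epsilon
step 3: stack=$ Q true  input=true print id id true $  — match true
step 4: stack=$ Q  input=print id id true $  — expand Q → C
step 5: stack=$ C  input=print id id true $  — expand C → print id id
step 6: stack=$ id id print  input=print id id true $  — match print
step 7: stack=$ id id  input=id id true $  — match id
step 8: stack=$ id  input=id true $  — match id
step 9: stack=$  input=true $  — error: stack empty but input remains

true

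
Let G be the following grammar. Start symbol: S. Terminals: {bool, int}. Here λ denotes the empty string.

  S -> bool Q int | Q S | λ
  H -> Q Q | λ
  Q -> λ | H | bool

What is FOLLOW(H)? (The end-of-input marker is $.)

FIRST(S): from S->bool Q int we get {bool}; from S->Q S we get {λ, bool}; from S->λ we get {λ}. So FIRST(S) = {λ, bool}.
FIRST(H): from H->Q Q we get {λ, bool}; from H->λ we get {λ}. So FIRST(H) = {λ, bool}.
FIRST(Q): from Q->λ we get {λ}; from Q->H we get {λ, bool}; from Q->bool we get {bool}. So FIRST(Q) = {λ, bool}.
FOLLOW(S) includes $ since S is the start symbol.
FOLLOW(S): in S->Q S, the suffix after S is empty (adds nothing new). Thus FOLLOW(S) = {$}.
FOLLOW(H): in Q->H, the suffix after H is empty, so FOLLOW(H) ⊇ FOLLOW(Q) = {$, bool, int}. Thus FOLLOW(H) = {$, bool, int}.
FOLLOW(Q): in S->bool Q int, Q is followed by int with FIRST {int}; in S->Q S, Q is followed by S with FIRST {λ, bool}; in S->Q S, the suffix after Q is nullable, so FOLLOW(Q) ⊇ FOLLOW(S) = {$}; in H->Q Q (occurrence 1), Q is followed by Q with FIRST {λ, bool}; in H->Q Q (occurrence 1), the suffix after Q is nullable, so FOLLOW(Q) ⊇ FOLLOW(H) = {$, bool, int}; in H->Q Q (occurrence 2), the suffix after Q is empty, so FOLLOW(Q) ⊇ FOLLOW(H) = {$, bool, int}. Thus FOLLOW(Q) = {$, bool, int}.

{$, bool, int}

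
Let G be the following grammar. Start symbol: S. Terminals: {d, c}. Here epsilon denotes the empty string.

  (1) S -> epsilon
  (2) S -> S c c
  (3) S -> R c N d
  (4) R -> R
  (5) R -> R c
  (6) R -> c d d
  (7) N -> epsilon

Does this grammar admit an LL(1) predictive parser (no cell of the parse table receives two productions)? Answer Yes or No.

No

FIRST(S) = {epsilon, c}
FIRST(R) = {c}
FIRST(N) = {epsilon}
FOLLOW(S) = {$, c}
FOLLOW(R) = {c}
FOLLOW(N) = {d}
Cell M[R, c] receives both R -> R and R -> R c and R -> c d d — the grammar is not LL(1).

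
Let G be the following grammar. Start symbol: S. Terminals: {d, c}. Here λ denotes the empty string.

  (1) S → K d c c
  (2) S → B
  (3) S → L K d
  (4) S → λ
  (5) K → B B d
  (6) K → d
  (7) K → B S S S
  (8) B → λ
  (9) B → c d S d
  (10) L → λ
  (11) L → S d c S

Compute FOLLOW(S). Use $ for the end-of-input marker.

{$, c, d}

FIRST(B): from B→λ we get {λ}; from B→c d S d we get {c}. So FIRST(B) = {λ, c}.
FIRST(S): from S→K d c c we get {c, d}; from S→B we get {λ, c}; from S→L K d we get {c, d}; from S→λ we get {λ}. So FIRST(S) = {λ, c, d}.
FIRST(K): from K→B B d we get {c, d}; from K→d we get {d}; from K→B S S S we get {λ, c, d}. So FIRST(K) = {λ, c, d}.
FIRST(L): from L→λ we get {λ}; from L→S d c S we get {c, d}. So FIRST(L) = {λ, c, d}.
FOLLOW(S) includes $ since S is the start symbol.
FOLLOW(K): in S→K d c c, K is followed by d c c with FIRST {d}; in S→L K d, K is followed by d with FIRST {d}. Thus FOLLOW(K) = {d}.
FOLLOW(L): in S→L K d, L is followed by K d with FIRST {c, d}. Thus FOLLOW(L) = {c, d}.
FOLLOW(S): in K→B S S S (occurrence 1), S is followed by S S with FIRST {λ, c, d}; in K→B S S S (occurrence 1), the suffix after S is nullable, so FOLLOW(S) ⊇ FOLLOW(K) = {d}; in K→B S S S (occurrence 2), S is followed by S with FIRST {λ, c, d}; in K→B S S S (occurrence 2), the suffix after S is nullable, so FOLLOW(S) ⊇ FOLLOW(K) = {d}; in K→B S S S (occurrence 3), the suffix after S is empty, so FOLLOW(S) ⊇ FOLLOW(K) = {d}; in B→c d S d, S is followed by d with FIRST {d}; in L→S d c S (occurrence 1), S is followed by d c S with FIRST {d}; in L→S d c S (occurrence 2), the suffix after S is empty, so FOLLOW(S) ⊇ FOLLOW(L) = {c, d}. Thus FOLLOW(S) = {$, c, d}.
FOLLOW(B): in S→B, the suffix after B is empty, so FOLLOW(B) ⊇ FOLLOW(S) = {$, c, d}; in K→B B d (occurrence 1), B is followed by B d with FIRST {c, d}; in K→B B d (occurrence 2), B is followed by d with FIRST {d}; in K→B S S S, B is followed by S S S with FIRST {λ, c, d}; in K→B S S S, the suffix after B is nullable, so FOLLOW(B) ⊇ FOLLOW(K) = {d}. Thus FOLLOW(B) = {$, c, d}.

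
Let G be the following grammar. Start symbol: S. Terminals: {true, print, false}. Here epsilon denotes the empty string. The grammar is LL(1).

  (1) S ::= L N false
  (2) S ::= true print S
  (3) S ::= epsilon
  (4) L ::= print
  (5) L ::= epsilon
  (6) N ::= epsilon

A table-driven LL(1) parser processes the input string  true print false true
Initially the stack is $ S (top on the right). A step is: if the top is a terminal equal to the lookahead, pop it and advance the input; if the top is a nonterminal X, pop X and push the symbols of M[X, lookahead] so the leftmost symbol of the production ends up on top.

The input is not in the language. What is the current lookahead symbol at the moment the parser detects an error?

     Stack           Input                    Action
  1  $ S             true print false true $  expand S ::= true print S
  2  $ S print true  true print false true $  match true
  3  $ S print       print false true $       match print
  4  $ S             false true $             expand S ::= L N false
  5  $ false N L     false true $             expand L ::= epsilon
  6  $ false N       false true $             expand N ::= epsilon
  7  $ false         false true $             match false
  8  $               true $                   error: stack empty but input remains

true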